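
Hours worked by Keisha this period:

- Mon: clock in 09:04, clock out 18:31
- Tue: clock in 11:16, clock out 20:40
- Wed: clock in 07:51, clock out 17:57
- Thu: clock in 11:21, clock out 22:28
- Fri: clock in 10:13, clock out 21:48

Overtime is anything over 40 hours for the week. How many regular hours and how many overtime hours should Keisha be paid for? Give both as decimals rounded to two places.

Mon: 09:04–18:31 = 9 h 27 min
Tue: 11:16–20:40 = 9 h 24 min
Wed: 07:51–17:57 = 10 h 6 min
Thu: 11:21–22:28 = 11 h 7 min
Fri: 10:13–21:48 = 11 h 35 min
Total worked: 51 h 39 min = 51.65 h.
Threshold 40 h → overtime 11 h 39 min, regular 40 h 0 min.

Regular 40.00 hours, overtime 11.65 hours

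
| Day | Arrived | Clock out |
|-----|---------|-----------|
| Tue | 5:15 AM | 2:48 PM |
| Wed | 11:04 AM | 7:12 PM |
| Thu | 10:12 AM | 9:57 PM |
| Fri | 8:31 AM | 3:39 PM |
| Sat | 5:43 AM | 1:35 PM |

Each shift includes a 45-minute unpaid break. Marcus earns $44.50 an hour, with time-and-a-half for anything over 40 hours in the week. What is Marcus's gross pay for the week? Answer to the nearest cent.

$1825.61

Tue: 5:15 AM–2:48 PM = 9 h 33 min; less 45 min break → 8 h 48 min
Wed: 11:04 AM–7:12 PM = 8 h 8 min; less 45 min break → 7 h 23 min
Thu: 10:12 AM–9:57 PM = 11 h 45 min; less 45 min break → 11 h 0 min
Fri: 8:31 AM–3:39 PM = 7 h 8 min; less 45 min break → 6 h 23 min
Sat: 5:43 AM–1:35 PM = 7 h 52 min; less 45 min break → 7 h 7 min
Total worked: 40 h 41 min = 2441 min.
Regular 40 h 0 min = 2400 min at $44.50/h; overtime 0 h 41 min = 41 min at $66.75/h.
Pay = (2400 × $44.50 + 41 × $66.75) ÷ 60 = $1825.61.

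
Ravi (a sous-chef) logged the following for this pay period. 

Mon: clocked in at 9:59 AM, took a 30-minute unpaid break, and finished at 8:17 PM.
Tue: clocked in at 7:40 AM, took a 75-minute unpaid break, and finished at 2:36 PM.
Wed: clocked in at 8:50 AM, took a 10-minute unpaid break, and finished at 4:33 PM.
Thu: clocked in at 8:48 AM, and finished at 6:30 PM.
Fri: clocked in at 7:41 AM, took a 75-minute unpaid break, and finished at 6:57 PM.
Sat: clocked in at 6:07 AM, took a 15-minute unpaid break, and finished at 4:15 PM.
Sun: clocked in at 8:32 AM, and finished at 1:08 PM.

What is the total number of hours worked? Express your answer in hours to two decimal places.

Mon: 9:59 AM–8:17 PM = 10 h 18 min; less 30 min break → 9 h 48 min
Tue: 7:40 AM–2:36 PM = 6 h 56 min; less 75 min break → 5 h 41 min
Wed: 8:50 AM–4:33 PM = 7 h 43 min; less 10 min break → 7 h 33 min
Thu: 8:48 AM–6:30 PM = 9 h 42 min
Fri: 7:41 AM–6:57 PM = 11 h 16 min; less 75 min break → 10 h 1 min
Sat: 6:07 AM–4:15 PM = 10 h 8 min; less 15 min break → 9 h 53 min
Sun: 8:32 AM–1:08 PM = 4 h 36 min
Total: 9 h 48 min + 5 h 41 min + 7 h 33 min + 9 h 42 min + 10 h 1 min + 9 h 53 min + 4 h 36 min = 57 h 14 min.

57.23 hours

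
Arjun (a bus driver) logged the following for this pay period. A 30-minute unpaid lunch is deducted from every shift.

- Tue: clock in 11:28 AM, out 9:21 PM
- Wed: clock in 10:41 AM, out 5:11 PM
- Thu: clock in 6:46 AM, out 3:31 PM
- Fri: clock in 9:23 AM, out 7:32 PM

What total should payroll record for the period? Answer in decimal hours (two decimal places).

33.28 hours

Tue: 11:28 AM–9:21 PM = 9 h 53 min; less 30 min break → 9 h 23 min
Wed: 10:41 AM–5:11 PM = 6 h 30 min; less 30 min break → 6 h 0 min
Thu: 6:46 AM–3:31 PM = 8 h 45 min; less 30 min break → 8 h 15 min
Fri: 9:23 AM–7:32 PM = 10 h 9 min; less 30 min break → 9 h 39 min
Total: 9 h 23 min + 6 h 0 min + 8 h 15 min + 9 h 39 min = 33 h 17 min.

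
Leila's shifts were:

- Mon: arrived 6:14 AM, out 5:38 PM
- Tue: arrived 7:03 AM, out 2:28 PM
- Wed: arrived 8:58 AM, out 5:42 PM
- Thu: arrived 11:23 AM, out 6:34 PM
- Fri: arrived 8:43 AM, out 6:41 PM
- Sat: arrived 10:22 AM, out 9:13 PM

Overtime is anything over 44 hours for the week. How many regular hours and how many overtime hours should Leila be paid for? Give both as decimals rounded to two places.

Mon: 6:14 AM–5:38 PM = 11 h 24 min
Tue: 7:03 AM–2:28 PM = 7 h 25 min
Wed: 8:58 AM–5:42 PM = 8 h 44 min
Thu: 11:23 AM–6:34 PM = 7 h 11 min
Fri: 8:43 AM–6:41 PM = 9 h 58 min
Sat: 10:22 AM–9:13 PM = 10 h 51 min
Total worked: 55 h 33 min = 55.55 h.
Threshold 44 h → overtime 11 h 33 min, regular 44 h 0 min.

Regular 44.00 hours, overtime 11.55 hours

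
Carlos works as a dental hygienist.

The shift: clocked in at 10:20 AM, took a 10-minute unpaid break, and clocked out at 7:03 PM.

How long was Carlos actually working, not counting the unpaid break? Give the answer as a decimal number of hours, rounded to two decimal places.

The shift: 10:20 AM–7:03 PM = 8 h 43 min; less 10 min break → 8 h 33 min

8.55 hours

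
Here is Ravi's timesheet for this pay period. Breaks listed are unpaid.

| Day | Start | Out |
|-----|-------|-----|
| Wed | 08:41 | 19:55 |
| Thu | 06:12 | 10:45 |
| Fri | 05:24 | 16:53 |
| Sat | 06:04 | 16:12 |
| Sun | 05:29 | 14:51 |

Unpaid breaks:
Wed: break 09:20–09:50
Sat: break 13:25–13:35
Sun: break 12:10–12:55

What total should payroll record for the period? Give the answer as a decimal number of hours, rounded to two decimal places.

45.35 hours

Wed: 08:41–19:55 = 11 h 14 min; less 30 min break → 10 h 44 min
Thu: 06:12–10:45 = 4 h 33 min
Fri: 05:24–16:53 = 11 h 29 min
Sat: 06:04–16:12 = 10 h 8 min; less 10 min break → 9 h 58 min
Sun: 05:29–14:51 = 9 h 22 min; less 45 min break → 8 h 37 min
Total: 10 h 44 min + 4 h 33 min + 11 h 29 min + 9 h 58 min + 8 h 37 min = 45 h 21 min.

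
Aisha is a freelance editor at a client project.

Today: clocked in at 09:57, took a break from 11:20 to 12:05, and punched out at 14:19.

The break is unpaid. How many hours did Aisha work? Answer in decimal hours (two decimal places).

3.62 hours

Today: 09:57–14:19 = 4 h 22 min; less 45 min break → 3 h 37 min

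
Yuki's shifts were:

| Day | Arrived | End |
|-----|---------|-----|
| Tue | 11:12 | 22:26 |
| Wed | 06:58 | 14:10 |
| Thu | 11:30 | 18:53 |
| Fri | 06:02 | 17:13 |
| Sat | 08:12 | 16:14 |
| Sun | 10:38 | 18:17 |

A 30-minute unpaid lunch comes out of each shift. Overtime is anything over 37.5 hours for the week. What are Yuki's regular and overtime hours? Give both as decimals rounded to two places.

Regular 37.50 hours, overtime 12.18 hours

Tue: 11:12–22:26 = 11 h 14 min; less 30 min break → 10 h 44 min
Wed: 06:58–14:10 = 7 h 12 min; less 30 min break → 6 h 42 min
Thu: 11:30–18:53 = 7 h 23 min; less 30 min break → 6 h 53 min
Fri: 06:02–17:13 = 11 h 11 min; less 30 min break → 10 h 41 min
Sat: 08:12–16:14 = 8 h 2 min; less 30 min break → 7 h 32 min
Sun: 10:38–18:17 = 7 h 39 min; less 30 min break → 7 h 9 min
Total worked: 49 h 41 min = 49.68 h.
Threshold 37.5 h → overtime 12 h 11 min, regular 37 h 30 min.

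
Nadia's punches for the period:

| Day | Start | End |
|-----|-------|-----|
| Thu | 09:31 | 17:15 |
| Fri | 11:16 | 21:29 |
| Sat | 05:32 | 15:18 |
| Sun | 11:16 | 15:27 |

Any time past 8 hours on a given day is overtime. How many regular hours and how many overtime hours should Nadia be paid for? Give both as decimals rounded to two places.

Thu: 09:31–17:15 = 7 h 44 min
Fri: 11:16–21:29 = 10 h 13 min
Sat: 05:32–15:18 = 9 h 46 min
Sun: 11:16–15:27 = 4 h 11 min
Thu reg 7 h 44 min / OT 0 h 0 min; Fri reg 8 h 0 min / OT 2 h 13 min; Sat reg 8 h 0 min / OT 1 h 46 min; Sun reg 4 h 11 min / OT 0 h 0 min.
Totals: regular 27 h 55 min, overtime 3 h 59 min.

Regular 27.92 hours, overtime 3.98 hours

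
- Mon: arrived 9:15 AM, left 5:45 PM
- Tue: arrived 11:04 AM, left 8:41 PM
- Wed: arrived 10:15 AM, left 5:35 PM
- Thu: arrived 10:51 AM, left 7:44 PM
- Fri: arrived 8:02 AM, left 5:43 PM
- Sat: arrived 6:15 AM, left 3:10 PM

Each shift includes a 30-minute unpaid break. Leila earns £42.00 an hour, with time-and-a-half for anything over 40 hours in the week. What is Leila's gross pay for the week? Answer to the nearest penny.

Mon: 9:15 AM–5:45 PM = 8 h 30 min; less 30 min break → 8 h 0 min
Tue: 11:04 AM–8:41 PM = 9 h 37 min; less 30 min break → 9 h 7 min
Wed: 10:15 AM–5:35 PM = 7 h 20 min; less 30 min break → 6 h 50 min
Thu: 10:51 AM–7:44 PM = 8 h 53 min; less 30 min break → 8 h 23 min
Fri: 8:02 AM–5:43 PM = 9 h 41 min; less 30 min break → 9 h 11 min
Sat: 6:15 AM–3:10 PM = 8 h 55 min; less 30 min break → 8 h 25 min
Total worked: 49 h 56 min = 2996 min.
Regular 40 h 0 min = 2400 min at £42.00/h; overtime 9 h 56 min = 596 min at £63.00/h.
Pay = (2400 × £42.00 + 596 × £63.00) ÷ 60 = £2305.80.

£2305.80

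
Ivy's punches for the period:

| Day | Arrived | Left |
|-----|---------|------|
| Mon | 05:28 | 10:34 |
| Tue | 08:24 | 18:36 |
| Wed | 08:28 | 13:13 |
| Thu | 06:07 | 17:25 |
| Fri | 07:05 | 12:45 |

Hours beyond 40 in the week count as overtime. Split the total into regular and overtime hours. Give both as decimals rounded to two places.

Mon: 05:28–10:34 = 5 h 6 min
Tue: 08:24–18:36 = 10 h 12 min
Wed: 08:28–13:13 = 4 h 45 min
Thu: 06:07–17:25 = 11 h 18 min
Fri: 07:05–12:45 = 5 h 40 min
Total worked: 37 h 1 min = 37.02 h.
Threshold 40 h → overtime 0 h 0 min, regular 37 h 1 min.

Regular 37.02 hours, overtime 0.00 hours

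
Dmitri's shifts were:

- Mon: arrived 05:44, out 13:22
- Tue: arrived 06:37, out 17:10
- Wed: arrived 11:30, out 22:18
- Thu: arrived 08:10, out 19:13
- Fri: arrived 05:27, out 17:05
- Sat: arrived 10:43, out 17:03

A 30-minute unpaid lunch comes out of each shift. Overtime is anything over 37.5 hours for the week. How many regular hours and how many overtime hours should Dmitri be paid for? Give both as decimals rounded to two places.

Regular 37.50 hours, overtime 17.50 hours

Mon: 05:44–13:22 = 7 h 38 min; less 30 min break → 7 h 8 min
Tue: 06:37–17:10 = 10 h 33 min; less 30 min break → 10 h 3 min
Wed: 11:30–22:18 = 10 h 48 min; less 30 min break → 10 h 18 min
Thu: 08:10–19:13 = 11 h 3 min; less 30 min break → 10 h 33 min
Fri: 05:27–17:05 = 11 h 38 min; less 30 min break → 11 h 8 min
Sat: 10:43–17:03 = 6 h 20 min; less 30 min break → 5 h 50 min
Total worked: 55 h 0 min = 55.00 h.
Threshold 37.5 h → overtime 17 h 30 min, regular 37 h 30 min.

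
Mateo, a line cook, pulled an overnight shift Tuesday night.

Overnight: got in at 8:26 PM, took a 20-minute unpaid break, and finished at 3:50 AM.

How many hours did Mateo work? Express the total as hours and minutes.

7 h 4 min

Overnight: 8:26 PM → midnight = 3 h 34 min; midnight → 3:50 AM = 3 h 50 min; span 7 h 24 min; less 20 min break → 7 h 4 min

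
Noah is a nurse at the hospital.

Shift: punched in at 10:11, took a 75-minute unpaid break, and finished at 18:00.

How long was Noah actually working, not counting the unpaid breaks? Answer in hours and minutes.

Shift: 10:11–18:00 = 7 h 49 min; less 75 min break → 6 h 34 min

6 h 34 min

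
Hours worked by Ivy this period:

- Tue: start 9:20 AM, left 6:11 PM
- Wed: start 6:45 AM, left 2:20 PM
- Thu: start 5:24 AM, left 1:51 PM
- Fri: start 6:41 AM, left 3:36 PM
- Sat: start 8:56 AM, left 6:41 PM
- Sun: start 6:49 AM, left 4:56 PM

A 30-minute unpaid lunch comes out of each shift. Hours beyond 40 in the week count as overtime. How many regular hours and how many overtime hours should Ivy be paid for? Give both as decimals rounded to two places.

Tue: 9:20 AM–6:11 PM = 8 h 51 min; less 30 min break → 8 h 21 min
Wed: 6:45 AM–2:20 PM = 7 h 35 min; less 30 min break → 7 h 5 min
Thu: 5:24 AM–1:51 PM = 8 h 27 min; less 30 min break → 7 h 57 min
Fri: 6:41 AM–3:36 PM = 8 h 55 min; less 30 min break → 8 h 25 min
Sat: 8:56 AM–6:41 PM = 9 h 45 min; less 30 min break → 9 h 15 min
Sun: 6:49 AM–4:56 PM = 10 h 7 min; less 30 min break → 9 h 37 min
Total worked: 50 h 40 min = 50.67 h.
Threshold 40 h → overtime 10 h 40 min, regular 40 h 0 min.

Regular 40.00 hours, overtime 10.67 hours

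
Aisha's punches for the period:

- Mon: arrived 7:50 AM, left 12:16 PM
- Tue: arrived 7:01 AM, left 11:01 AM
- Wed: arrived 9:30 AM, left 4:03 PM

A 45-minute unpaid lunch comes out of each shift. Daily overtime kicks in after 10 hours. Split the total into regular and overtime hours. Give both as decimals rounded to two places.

Regular 12.73 hours, overtime 0.00 hours

Mon: 7:50 AM–12:16 PM = 4 h 26 min; less 45 min break → 3 h 41 min
Tue: 7:01 AM–11:01 AM = 4 h 0 min; less 45 min break → 3 h 15 min
Wed: 9:30 AM–4:03 PM = 6 h 33 min; less 45 min break → 5 h 48 min
Mon reg 3 h 41 min / OT 0 h 0 min; Tue reg 3 h 15 min / OT 0 h 0 min; Wed reg 5 h 48 min / OT 0 h 0 min.
Totals: regular 12 h 44 min, overtime 0 h 0 min.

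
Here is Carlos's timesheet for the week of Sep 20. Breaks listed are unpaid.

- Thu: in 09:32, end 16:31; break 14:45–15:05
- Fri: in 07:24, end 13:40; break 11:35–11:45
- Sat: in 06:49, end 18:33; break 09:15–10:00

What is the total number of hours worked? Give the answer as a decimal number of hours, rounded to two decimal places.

23.73 hours

Thu: 09:32–16:31 = 6 h 59 min; less 20 min break → 6 h 39 min
Fri: 07:24–13:40 = 6 h 16 min; less 10 min break → 6 h 6 min
Sat: 06:49–18:33 = 11 h 44 min; less 45 min break → 10 h 59 min
Total: 6 h 39 min + 6 h 6 min + 10 h 59 min = 23 h 44 min.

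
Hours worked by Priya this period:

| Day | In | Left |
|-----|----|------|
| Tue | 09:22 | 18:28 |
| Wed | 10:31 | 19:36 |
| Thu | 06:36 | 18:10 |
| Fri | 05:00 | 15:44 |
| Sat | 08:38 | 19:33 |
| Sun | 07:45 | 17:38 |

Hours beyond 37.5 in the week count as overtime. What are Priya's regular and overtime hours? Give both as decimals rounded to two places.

Tue: 09:22–18:28 = 9 h 6 min
Wed: 10:31–19:36 = 9 h 5 min
Thu: 06:36–18:10 = 11 h 34 min
Fri: 05:00–15:44 = 10 h 44 min
Sat: 08:38–19:33 = 10 h 55 min
Sun: 07:45–17:38 = 9 h 53 min
Total worked: 61 h 17 min = 61.28 h.
Threshold 37.5 h → overtime 23 h 47 min, regular 37 h 30 min.

Regular 37.50 hours, overtime 23.78 hours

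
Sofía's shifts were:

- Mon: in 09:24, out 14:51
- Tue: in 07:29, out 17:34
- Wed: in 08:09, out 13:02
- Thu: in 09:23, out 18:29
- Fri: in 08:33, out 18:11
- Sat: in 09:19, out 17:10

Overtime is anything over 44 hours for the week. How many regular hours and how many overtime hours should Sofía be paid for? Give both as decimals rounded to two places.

Mon: 09:24–14:51 = 5 h 27 min
Tue: 07:29–17:34 = 10 h 5 min
Wed: 08:09–13:02 = 4 h 53 min
Thu: 09:23–18:29 = 9 h 6 min
Fri: 08:33–18:11 = 9 h 38 min
Sat: 09:19–17:10 = 7 h 51 min
Total worked: 47 h 0 min = 47.00 h.
Threshold 44 h → overtime 3 h 0 min, regular 44 h 0 min.

Regular 44.00 hours, overtime 3.00 hours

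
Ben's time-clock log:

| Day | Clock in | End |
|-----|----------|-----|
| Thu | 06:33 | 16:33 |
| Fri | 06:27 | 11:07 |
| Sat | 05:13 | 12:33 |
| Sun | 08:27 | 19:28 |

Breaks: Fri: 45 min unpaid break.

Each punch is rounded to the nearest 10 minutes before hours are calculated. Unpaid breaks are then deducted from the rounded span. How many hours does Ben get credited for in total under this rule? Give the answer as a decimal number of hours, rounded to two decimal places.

Thu: in 06:33→06:30, out 16:33→16:30; 10 h 0 min
Fri: in 06:27→06:30, out 11:07→11:10; 4 h 40 min − 45 min = 3 h 55 min
Sat: in 05:13→05:10, out 12:33→12:30; 7 h 20 min
Sun: in 08:27→08:30, out 19:28→19:30; 11 h 0 min
Total credited: 32 h 15 min.

32.25 hours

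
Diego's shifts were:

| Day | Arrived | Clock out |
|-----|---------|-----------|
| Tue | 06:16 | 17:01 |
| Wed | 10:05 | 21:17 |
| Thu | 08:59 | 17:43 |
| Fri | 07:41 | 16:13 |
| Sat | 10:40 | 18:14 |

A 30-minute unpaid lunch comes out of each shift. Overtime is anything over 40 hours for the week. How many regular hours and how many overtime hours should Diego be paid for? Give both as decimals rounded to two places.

Regular 40.00 hours, overtime 4.28 hours

Tue: 06:16–17:01 = 10 h 45 min; less 30 min break → 10 h 15 min
Wed: 10:05–21:17 = 11 h 12 min; less 30 min break → 10 h 42 min
Thu: 08:59–17:43 = 8 h 44 min; less 30 min break → 8 h 14 min
Fri: 07:41–16:13 = 8 h 32 min; less 30 min break → 8 h 2 min
Sat: 10:40–18:14 = 7 h 34 min; less 30 min break → 7 h 4 min
Total worked: 44 h 17 min = 44.28 h.
Threshold 40 h → overtime 4 h 17 min, regular 40 h 0 min.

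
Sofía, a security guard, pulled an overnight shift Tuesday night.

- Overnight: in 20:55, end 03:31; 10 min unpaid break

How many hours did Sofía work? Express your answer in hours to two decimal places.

Overnight: 20:55 → midnight = 3 h 5 min; midnight → 03:31 = 3 h 31 min; span 6 h 36 min; less 10 min break → 6 h 26 min

6.43 hours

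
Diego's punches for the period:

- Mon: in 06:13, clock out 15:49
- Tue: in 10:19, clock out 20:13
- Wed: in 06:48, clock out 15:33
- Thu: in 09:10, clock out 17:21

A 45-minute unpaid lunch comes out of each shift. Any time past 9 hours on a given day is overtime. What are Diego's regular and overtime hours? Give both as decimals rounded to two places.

Regular 33.28 hours, overtime 0.15 hours

Mon: 06:13–15:49 = 9 h 36 min; less 45 min break → 8 h 51 min
Tue: 10:19–20:13 = 9 h 54 min; less 45 min break → 9 h 9 min
Wed: 06:48–15:33 = 8 h 45 min; less 45 min break → 8 h 0 min
Thu: 09:10–17:21 = 8 h 11 min; less 45 min break → 7 h 26 min
Mon reg 8 h 51 min / OT 0 h 0 min; Tue reg 9 h 0 min / OT 0 h 9 min; Wed reg 8 h 0 min / OT 0 h 0 min; Thu reg 7 h 26 min / OT 0 h 0 min.
Totals: regular 33 h 17 min, overtime 0 h 9 min.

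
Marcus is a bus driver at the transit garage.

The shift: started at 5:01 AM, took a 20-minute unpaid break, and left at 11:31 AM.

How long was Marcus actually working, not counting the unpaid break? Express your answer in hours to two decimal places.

6.17 hours

The shift: 5:01 AM–11:31 AM = 6 h 30 min; less 20 min break → 6 h 10 min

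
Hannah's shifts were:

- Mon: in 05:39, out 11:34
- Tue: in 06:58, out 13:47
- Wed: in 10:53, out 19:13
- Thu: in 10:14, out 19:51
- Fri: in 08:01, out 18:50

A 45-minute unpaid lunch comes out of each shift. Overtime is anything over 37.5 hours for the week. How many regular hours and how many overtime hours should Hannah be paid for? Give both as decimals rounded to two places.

Regular 37.50 hours, overtime 0.25 hours

Mon: 05:39–11:34 = 5 h 55 min; less 45 min break → 5 h 10 min
Tue: 06:58–13:47 = 6 h 49 min; less 45 min break → 6 h 4 min
Wed: 10:53–19:13 = 8 h 20 min; less 45 min break → 7 h 35 min
Thu: 10:14–19:51 = 9 h 37 min; less 45 min break → 8 h 52 min
Fri: 08:01–18:50 = 10 h 49 min; less 45 min break → 10 h 4 min
Total worked: 37 h 45 min = 37.75 h.
Threshold 37.5 h → overtime 0 h 15 min, regular 37 h 30 min.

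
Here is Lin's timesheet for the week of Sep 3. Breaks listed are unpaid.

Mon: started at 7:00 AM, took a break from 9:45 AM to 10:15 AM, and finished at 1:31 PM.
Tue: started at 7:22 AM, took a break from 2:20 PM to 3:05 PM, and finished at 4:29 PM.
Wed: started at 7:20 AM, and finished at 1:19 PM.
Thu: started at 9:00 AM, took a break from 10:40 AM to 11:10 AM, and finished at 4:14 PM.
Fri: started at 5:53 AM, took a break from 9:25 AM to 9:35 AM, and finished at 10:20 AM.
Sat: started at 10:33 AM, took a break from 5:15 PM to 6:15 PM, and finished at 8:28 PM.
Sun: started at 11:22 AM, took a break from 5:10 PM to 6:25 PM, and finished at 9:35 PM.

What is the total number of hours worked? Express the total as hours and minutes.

Mon: 7:00 AM–1:31 PM = 6 h 31 min; less 30 min break → 6 h 1 min
Tue: 7:22 AM–4:29 PM = 9 h 7 min; less 45 min break → 8 h 22 min
Wed: 7:20 AM–1:19 PM = 5 h 59 min
Thu: 9:00 AM–4:14 PM = 7 h 14 min; less 30 min break → 6 h 44 min
Fri: 5:53 AM–10:20 AM = 4 h 27 min; less 10 min break → 4 h 17 min
Sat: 10:33 AM–8:28 PM = 9 h 55 min; less 60 min break → 8 h 55 min
Sun: 11:22 AM–9:35 PM = 10 h 13 min; less 75 min break → 8 h 58 min
Total: 6 h 1 min + 8 h 22 min + 5 h 59 min + 6 h 44 min + 4 h 17 min + 8 h 55 min + 8 h 58 min = 49 h 16 min.

49 h 16 min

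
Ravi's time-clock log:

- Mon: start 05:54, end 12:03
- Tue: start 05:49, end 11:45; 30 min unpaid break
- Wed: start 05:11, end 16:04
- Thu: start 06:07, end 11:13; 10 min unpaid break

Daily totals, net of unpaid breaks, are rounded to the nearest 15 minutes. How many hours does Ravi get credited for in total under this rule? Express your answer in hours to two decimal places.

Mon: 05:54–12:03 = 6 h 9 min → rounds to 6 h 15 min
Tue: 05:49–11:45 = 5 h 56 min − 30 min = 5 h 26 min → rounds to 5 h 30 min
Wed: 05:11–16:04 = 10 h 53 min → rounds to 11 h 0 min
Thu: 06:07–11:13 = 5 h 6 min − 10 min = 4 h 56 min → rounds to 5 h 0 min
Total credited: 27 h 45 min.

27.75 hours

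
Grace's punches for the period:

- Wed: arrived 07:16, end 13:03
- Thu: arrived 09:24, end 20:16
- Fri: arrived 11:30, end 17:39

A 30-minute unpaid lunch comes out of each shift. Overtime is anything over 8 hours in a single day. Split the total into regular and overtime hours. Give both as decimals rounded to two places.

Regular 18.93 hours, overtime 2.37 hours

Wed: 07:16–13:03 = 5 h 47 min; less 30 min break → 5 h 17 min
Thu: 09:24–20:16 = 10 h 52 min; less 30 min break → 10 h 22 min
Fri: 11:30–17:39 = 6 h 9 min; less 30 min break → 5 h 39 min
Wed reg 5 h 17 min / OT 0 h 0 min; Thu reg 8 h 0 min / OT 2 h 22 min; Fri reg 5 h 39 min / OT 0 h 0 min.
Totals: regular 18 h 56 min, overtime 2 h 22 min.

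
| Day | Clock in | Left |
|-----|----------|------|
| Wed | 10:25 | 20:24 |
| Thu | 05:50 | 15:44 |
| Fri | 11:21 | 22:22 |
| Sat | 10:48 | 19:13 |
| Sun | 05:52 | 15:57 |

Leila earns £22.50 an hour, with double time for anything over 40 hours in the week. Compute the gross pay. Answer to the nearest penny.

£1323.00

Wed: 10:25–20:24 = 9 h 59 min
Thu: 05:50–15:44 = 9 h 54 min
Fri: 11:21–22:22 = 11 h 1 min
Sat: 10:48–19:13 = 8 h 25 min
Sun: 05:52–15:57 = 10 h 5 min
Total worked: 49 h 24 min = 2964 min.
Regular 40 h 0 min = 2400 min at £22.50/h; overtime 9 h 24 min = 564 min at £45.00/h.
Pay = (2400 × £22.50 + 564 × £45.00) ÷ 60 = £1323.00.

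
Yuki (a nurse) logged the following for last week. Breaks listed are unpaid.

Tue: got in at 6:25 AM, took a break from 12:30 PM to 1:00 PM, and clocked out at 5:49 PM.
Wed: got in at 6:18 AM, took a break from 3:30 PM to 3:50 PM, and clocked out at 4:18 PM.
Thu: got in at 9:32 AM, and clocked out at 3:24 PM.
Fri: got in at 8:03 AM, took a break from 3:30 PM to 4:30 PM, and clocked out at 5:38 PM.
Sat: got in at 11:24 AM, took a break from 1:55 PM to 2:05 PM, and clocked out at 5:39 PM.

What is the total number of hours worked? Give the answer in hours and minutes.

Tue: 6:25 AM–5:49 PM = 11 h 24 min; less 30 min break → 10 h 54 min
Wed: 6:18 AM–4:18 PM = 10 h 0 min; less 20 min break → 9 h 40 min
Thu: 9:32 AM–3:24 PM = 5 h 52 min
Fri: 8:03 AM–5:38 PM = 9 h 35 min; less 60 min break → 8 h 35 min
Sat: 11:24 AM–5:39 PM = 6 h 15 min; less 10 min break → 6 h 5 min
Total: 10 h 54 min + 9 h 40 min + 5 h 52 min + 8 h 35 min + 6 h 5 min = 41 h 6 min.

41 h 6 min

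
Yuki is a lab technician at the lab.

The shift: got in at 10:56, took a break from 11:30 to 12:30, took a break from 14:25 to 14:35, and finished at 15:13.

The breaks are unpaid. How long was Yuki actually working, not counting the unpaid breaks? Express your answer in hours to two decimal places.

3.12 hours

The shift: 10:56–15:13 = 4 h 17 min; less 70 min break → 3 h 7 min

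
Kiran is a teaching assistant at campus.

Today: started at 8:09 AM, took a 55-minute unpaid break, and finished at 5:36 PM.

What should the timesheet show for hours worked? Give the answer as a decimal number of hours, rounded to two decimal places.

8.53 hours

Today: 8:09 AM–5:36 PM = 9 h 27 min; less 55 min break → 8 h 32 min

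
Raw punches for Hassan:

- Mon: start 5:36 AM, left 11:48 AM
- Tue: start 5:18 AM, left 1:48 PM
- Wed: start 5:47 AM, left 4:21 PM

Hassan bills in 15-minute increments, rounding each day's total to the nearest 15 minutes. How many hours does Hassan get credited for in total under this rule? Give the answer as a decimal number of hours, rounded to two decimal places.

25.25 hours

Mon: 5:36 AM–11:48 AM = 6 h 12 min → rounds to 6 h 15 min
Tue: 5:18 AM–1:48 PM = 8 h 30 min → rounds to 8 h 30 min
Wed: 5:47 AM–4:21 PM = 10 h 34 min → rounds to 10 h 30 min
Total credited: 25 h 15 min.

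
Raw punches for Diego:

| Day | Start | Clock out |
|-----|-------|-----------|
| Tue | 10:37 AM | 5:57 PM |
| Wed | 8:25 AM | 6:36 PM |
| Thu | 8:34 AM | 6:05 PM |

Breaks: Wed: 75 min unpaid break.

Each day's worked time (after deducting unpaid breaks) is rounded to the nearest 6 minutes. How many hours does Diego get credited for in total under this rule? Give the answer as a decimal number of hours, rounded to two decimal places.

Tue: 10:37 AM–5:57 PM = 7 h 20 min → rounds to 7 h 18 min
Wed: 8:25 AM–6:36 PM = 10 h 11 min − 75 min = 8 h 56 min → rounds to 8 h 54 min
Thu: 8:34 AM–6:05 PM = 9 h 31 min → rounds to 9 h 30 min
Total credited: 25 h 42 min.

25.70 hours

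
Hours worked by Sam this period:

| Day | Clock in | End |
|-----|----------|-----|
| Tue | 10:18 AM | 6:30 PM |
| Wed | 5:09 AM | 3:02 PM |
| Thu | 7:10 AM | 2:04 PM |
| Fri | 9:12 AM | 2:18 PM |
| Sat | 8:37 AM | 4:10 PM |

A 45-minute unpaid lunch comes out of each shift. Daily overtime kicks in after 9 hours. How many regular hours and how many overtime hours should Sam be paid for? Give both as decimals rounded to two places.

Regular 33.75 hours, overtime 0.13 hours

Tue: 10:18 AM–6:30 PM = 8 h 12 min; less 45 min break → 7 h 27 min
Wed: 5:09 AM–3:02 PM = 9 h 53 min; less 45 min break → 9 h 8 min
Thu: 7:10 AM–2:04 PM = 6 h 54 min; less 45 min break → 6 h 9 min
Fri: 9:12 AM–2:18 PM = 5 h 6 min; less 45 min break → 4 h 21 min
Sat: 8:37 AM–4:10 PM = 7 h 33 min; less 45 min break → 6 h 48 min
Tue reg 7 h 27 min / OT 0 h 0 min; Wed reg 9 h 0 min / OT 0 h 8 min; Thu reg 6 h 9 min / OT 0 h 0 min; Fri reg 4 h 21 min / OT 0 h 0 min; Sat reg 6 h 48 min / OT 0 h 0 min.
Totals: regular 33 h 45 min, overtime 0 h 8 min.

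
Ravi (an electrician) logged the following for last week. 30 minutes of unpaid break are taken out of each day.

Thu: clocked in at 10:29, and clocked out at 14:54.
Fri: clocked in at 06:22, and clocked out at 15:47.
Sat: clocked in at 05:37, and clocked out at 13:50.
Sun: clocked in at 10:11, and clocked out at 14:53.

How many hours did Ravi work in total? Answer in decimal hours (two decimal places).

24.75 hours

Thu: 10:29–14:54 = 4 h 25 min; less 30 min break → 3 h 55 min
Fri: 06:22–15:47 = 9 h 25 min; less 30 min break → 8 h 55 min
Sat: 05:37–13:50 = 8 h 13 min; less 30 min break → 7 h 43 min
Sun: 10:11–14:53 = 4 h 42 min; less 30 min break → 4 h 12 min
Total: 3 h 55 min + 8 h 55 min + 7 h 43 min + 4 h 12 min = 24 h 45 min.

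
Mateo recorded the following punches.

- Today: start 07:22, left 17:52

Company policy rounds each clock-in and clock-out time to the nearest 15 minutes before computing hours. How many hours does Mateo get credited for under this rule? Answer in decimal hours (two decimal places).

Today: in 07:22→07:15, out 17:52→17:45; 10 h 30 min

10.50 hours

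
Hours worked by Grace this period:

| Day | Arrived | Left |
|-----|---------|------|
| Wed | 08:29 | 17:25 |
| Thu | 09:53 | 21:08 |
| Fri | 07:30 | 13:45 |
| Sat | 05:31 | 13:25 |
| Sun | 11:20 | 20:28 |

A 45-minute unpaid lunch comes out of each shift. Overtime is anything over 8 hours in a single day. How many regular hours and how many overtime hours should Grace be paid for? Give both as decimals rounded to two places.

Wed: 08:29–17:25 = 8 h 56 min; less 45 min break → 8 h 11 min
Thu: 09:53–21:08 = 11 h 15 min; less 45 min break → 10 h 30 min
Fri: 07:30–13:45 = 6 h 15 min; less 45 min break → 5 h 30 min
Sat: 05:31–13:25 = 7 h 54 min; less 45 min break → 7 h 9 min
Sun: 11:20–20:28 = 9 h 8 min; less 45 min break → 8 h 23 min
Wed reg 8 h 0 min / OT 0 h 11 min; Thu reg 8 h 0 min / OT 2 h 30 min; Fri reg 5 h 30 min / OT 0 h 0 min; Sat reg 7 h 9 min / OT 0 h 0 min; Sun reg 8 h 0 min / OT 0 h 23 min.
Totals: regular 36 h 39 min, overtime 3 h 4 min.

Regular 36.65 hours, overtime 3.07 hours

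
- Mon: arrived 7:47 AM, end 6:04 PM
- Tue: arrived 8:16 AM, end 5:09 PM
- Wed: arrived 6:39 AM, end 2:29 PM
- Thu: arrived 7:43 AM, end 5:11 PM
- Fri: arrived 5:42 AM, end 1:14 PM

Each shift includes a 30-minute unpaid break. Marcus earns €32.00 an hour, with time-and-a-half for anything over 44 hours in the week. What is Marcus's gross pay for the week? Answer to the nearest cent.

€1328.00

Mon: 7:47 AM–6:04 PM = 10 h 17 min; less 30 min break → 9 h 47 min
Tue: 8:16 AM–5:09 PM = 8 h 53 min; less 30 min break → 8 h 23 min
Wed: 6:39 AM–2:29 PM = 7 h 50 min; less 30 min break → 7 h 20 min
Thu: 7:43 AM–5:11 PM = 9 h 28 min; less 30 min break → 8 h 58 min
Fri: 5:42 AM–1:14 PM = 7 h 32 min; less 30 min break → 7 h 2 min
Total worked: 41 h 30 min = 2490 min.
Regular 41 h 30 min = 2490 min at €32.00/h; overtime 0 h 0 min = 0 min at €48.00/h.
Pay = (2490 × €32.00 + 0 × €48.00) ÷ 60 = €1328.00.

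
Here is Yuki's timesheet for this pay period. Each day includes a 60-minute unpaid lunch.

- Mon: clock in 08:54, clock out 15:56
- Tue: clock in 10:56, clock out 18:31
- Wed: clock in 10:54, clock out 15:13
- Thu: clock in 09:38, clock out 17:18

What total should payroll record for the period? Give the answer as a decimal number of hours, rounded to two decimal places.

22.60 hours

Mon: 08:54–15:56 = 7 h 2 min; less 60 min break → 6 h 2 min
Tue: 10:56–18:31 = 7 h 35 min; less 60 min break → 6 h 35 min
Wed: 10:54–15:13 = 4 h 19 min; less 60 min break → 3 h 19 min
Thu: 09:38–17:18 = 7 h 40 min; less 60 min break → 6 h 40 min
Total: 6 h 2 min + 6 h 35 min + 3 h 19 min + 6 h 40 min = 22 h 36 min.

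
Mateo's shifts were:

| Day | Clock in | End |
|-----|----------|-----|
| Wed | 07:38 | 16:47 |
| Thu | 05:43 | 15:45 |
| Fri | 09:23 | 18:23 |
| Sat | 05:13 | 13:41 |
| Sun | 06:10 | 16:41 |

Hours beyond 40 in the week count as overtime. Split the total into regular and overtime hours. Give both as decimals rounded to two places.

Wed: 07:38–16:47 = 9 h 9 min
Thu: 05:43–15:45 = 10 h 2 min
Fri: 09:23–18:23 = 9 h 0 min
Sat: 05:13–13:41 = 8 h 28 min
Sun: 06:10–16:41 = 10 h 31 min
Total worked: 47 h 10 min = 47.17 h.
Threshold 40 h → overtime 7 h 10 min, regular 40 h 0 min.

Regular 40.00 hours, overtime 7.17 hours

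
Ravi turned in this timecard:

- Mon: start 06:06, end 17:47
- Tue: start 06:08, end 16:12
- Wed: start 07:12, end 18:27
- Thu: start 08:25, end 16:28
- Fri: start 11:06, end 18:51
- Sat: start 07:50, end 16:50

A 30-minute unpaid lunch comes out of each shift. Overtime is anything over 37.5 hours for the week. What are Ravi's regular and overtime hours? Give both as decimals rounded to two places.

Mon: 06:06–17:47 = 11 h 41 min; less 30 min break → 11 h 11 min
Tue: 06:08–16:12 = 10 h 4 min; less 30 min break → 9 h 34 min
Wed: 07:12–18:27 = 11 h 15 min; less 30 min break → 10 h 45 min
Thu: 08:25–16:28 = 8 h 3 min; less 30 min break → 7 h 33 min
Fri: 11:06–18:51 = 7 h 45 min; less 30 min break → 7 h 15 min
Sat: 07:50–16:50 = 9 h 0 min; less 30 min break → 8 h 30 min
Total worked: 54 h 48 min = 54.80 h.
Threshold 37.5 h → overtime 17 h 18 min, regular 37 h 30 min.

Regular 37.50 hours, overtime 17.30 hours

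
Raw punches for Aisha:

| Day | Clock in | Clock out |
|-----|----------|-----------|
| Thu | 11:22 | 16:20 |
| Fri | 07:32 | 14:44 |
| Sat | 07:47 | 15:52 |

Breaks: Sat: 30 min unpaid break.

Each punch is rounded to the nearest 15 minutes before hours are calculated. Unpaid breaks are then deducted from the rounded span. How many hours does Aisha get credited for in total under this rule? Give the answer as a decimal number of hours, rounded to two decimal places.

19.75 hours

Thu: in 11:22→11:15, out 16:20→16:15; 5 h 0 min
Fri: in 07:32→07:30, out 14:44→14:45; 7 h 15 min
Sat: in 07:47→07:45, out 15:52→15:45; 8 h 0 min − 30 min = 7 h 30 min
Total credited: 19 h 45 min.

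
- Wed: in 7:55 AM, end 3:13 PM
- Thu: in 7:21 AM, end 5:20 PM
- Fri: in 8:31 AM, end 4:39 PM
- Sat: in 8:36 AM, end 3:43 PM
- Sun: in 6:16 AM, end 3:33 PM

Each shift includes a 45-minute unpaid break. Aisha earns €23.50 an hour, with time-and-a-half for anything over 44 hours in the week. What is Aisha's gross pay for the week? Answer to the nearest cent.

Wed: 7:55 AM–3:13 PM = 7 h 18 min; less 45 min break → 6 h 33 min
Thu: 7:21 AM–5:20 PM = 9 h 59 min; less 45 min break → 9 h 14 min
Fri: 8:31 AM–4:39 PM = 8 h 8 min; less 45 min break → 7 h 23 min
Sat: 8:36 AM–3:43 PM = 7 h 7 min; less 45 min break → 6 h 22 min
Sun: 6:16 AM–3:33 PM = 9 h 17 min; less 45 min break → 8 h 32 min
Total worked: 38 h 4 min = 2284 min.
Regular 38 h 4 min = 2284 min at €23.50/h; overtime 0 h 0 min = 0 min at €35.25/h.
Pay = (2284 × €23.50 + 0 × €35.25) ÷ 60 = €894.57.

€894.57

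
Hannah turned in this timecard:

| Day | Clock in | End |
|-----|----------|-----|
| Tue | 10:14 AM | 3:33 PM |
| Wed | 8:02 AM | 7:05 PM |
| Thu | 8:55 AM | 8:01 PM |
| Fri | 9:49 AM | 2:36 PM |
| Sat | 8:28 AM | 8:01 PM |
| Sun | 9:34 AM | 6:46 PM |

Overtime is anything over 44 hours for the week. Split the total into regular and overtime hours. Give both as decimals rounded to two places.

Tue: 10:14 AM–3:33 PM = 5 h 19 min
Wed: 8:02 AM–7:05 PM = 11 h 3 min
Thu: 8:55 AM–8:01 PM = 11 h 6 min
Fri: 9:49 AM–2:36 PM = 4 h 47 min
Sat: 8:28 AM–8:01 PM = 11 h 33 min
Sun: 9:34 AM–6:46 PM = 9 h 12 min
Total worked: 53 h 0 min = 53.00 h.
Threshold 44 h → overtime 9 h 0 min, regular 44 h 0 min.

Regular 44.00 hours, overtime 9.00 hours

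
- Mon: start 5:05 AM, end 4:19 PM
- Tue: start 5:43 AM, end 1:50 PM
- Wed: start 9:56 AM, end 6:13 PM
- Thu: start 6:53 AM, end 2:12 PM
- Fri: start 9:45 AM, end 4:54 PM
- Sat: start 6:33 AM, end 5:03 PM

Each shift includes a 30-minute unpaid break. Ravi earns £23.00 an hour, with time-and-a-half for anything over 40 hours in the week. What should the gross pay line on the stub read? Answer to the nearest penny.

Mon: 5:05 AM–4:19 PM = 11 h 14 min; less 30 min break → 10 h 44 min
Tue: 5:43 AM–1:50 PM = 8 h 7 min; less 30 min break → 7 h 37 min
Wed: 9:56 AM–6:13 PM = 8 h 17 min; less 30 min break → 7 h 47 min
Thu: 6:53 AM–2:12 PM = 7 h 19 min; less 30 min break → 6 h 49 min
Fri: 9:45 AM–4:54 PM = 7 h 9 min; less 30 min break → 6 h 39 min
Sat: 6:33 AM–5:03 PM = 10 h 30 min; less 30 min break → 10 h 0 min
Total worked: 49 h 36 min = 2976 min.
Regular 40 h 0 min = 2400 min at £23.00/h; overtime 9 h 36 min = 576 min at £34.50/h.
Pay = (2400 × £23.00 + 576 × £34.50) ÷ 60 = £1251.20.

£1251.20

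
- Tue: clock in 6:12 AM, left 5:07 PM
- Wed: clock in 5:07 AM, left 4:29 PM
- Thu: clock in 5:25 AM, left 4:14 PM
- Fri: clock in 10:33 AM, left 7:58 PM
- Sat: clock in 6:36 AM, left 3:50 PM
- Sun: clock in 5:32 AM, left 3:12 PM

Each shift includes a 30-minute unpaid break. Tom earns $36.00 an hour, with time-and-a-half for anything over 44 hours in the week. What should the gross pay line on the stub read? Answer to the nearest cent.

$2362.50

Tue: 6:12 AM–5:07 PM = 10 h 55 min; less 30 min break → 10 h 25 min
Wed: 5:07 AM–4:29 PM = 11 h 22 min; less 30 min break → 10 h 52 min
Thu: 5:25 AM–4:14 PM = 10 h 49 min; less 30 min break → 10 h 19 min
Fri: 10:33 AM–7:58 PM = 9 h 25 min; less 30 min break → 8 h 55 min
Sat: 6:36 AM–3:50 PM = 9 h 14 min; less 30 min break → 8 h 44 min
Sun: 5:32 AM–3:12 PM = 9 h 40 min; less 30 min break → 9 h 10 min
Total worked: 58 h 25 min = 3505 min.
Regular 44 h 0 min = 2640 min at $36.00/h; overtime 14 h 25 min = 865 min at $54.00/h.
Pay = (2640 × $36.00 + 865 × $54.00) ÷ 60 = $2362.50.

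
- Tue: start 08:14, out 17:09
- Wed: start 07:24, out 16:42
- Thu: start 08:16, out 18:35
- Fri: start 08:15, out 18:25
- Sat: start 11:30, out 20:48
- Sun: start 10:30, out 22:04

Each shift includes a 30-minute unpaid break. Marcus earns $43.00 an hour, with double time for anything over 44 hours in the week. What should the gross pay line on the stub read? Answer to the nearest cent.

$2972.73

Tue: 08:14–17:09 = 8 h 55 min; less 30 min break → 8 h 25 min
Wed: 07:24–16:42 = 9 h 18 min; less 30 min break → 8 h 48 min
Thu: 08:16–18:35 = 10 h 19 min; less 30 min break → 9 h 49 min
Fri: 08:15–18:25 = 10 h 10 min; less 30 min break → 9 h 40 min
Sat: 11:30–20:48 = 9 h 18 min; less 30 min break → 8 h 48 min
Sun: 10:30–22:04 = 11 h 34 min; less 30 min break → 11 h 4 min
Total worked: 56 h 34 min = 3394 min.
Regular 44 h 0 min = 2640 min at $43.00/h; overtime 12 h 34 min = 754 min at $86.00/h.
Pay = (2640 × $43.00 + 754 × $86.00) ÷ 60 = $2972.73.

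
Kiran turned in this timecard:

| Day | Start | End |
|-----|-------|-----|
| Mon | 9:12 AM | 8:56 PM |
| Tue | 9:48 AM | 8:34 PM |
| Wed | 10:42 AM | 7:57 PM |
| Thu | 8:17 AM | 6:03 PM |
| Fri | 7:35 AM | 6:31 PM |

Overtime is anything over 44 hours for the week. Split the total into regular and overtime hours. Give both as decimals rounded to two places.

Regular 44.00 hours, overtime 8.45 hours

Mon: 9:12 AM–8:56 PM = 11 h 44 min
Tue: 9:48 AM–8:34 PM = 10 h 46 min
Wed: 10:42 AM–7:57 PM = 9 h 15 min
Thu: 8:17 AM–6:03 PM = 9 h 46 min
Fri: 7:35 AM–6:31 PM = 10 h 56 min
Total worked: 52 h 27 min = 52.45 h.
Threshold 44 h → overtime 8 h 27 min, regular 44 h 0 min.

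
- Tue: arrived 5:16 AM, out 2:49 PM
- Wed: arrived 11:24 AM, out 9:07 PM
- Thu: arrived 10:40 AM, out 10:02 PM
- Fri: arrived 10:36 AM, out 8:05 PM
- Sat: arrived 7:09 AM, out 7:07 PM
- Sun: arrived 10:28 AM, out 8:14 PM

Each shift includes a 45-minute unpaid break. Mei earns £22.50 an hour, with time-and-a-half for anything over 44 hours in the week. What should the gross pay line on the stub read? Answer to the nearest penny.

£1440.56

Tue: 5:16 AM–2:49 PM = 9 h 33 min; less 45 min break → 8 h 48 min
Wed: 11:24 AM–9:07 PM = 9 h 43 min; less 45 min break → 8 h 58 min
Thu: 10:40 AM–10:02 PM = 11 h 22 min; less 45 min break → 10 h 37 min
Fri: 10:36 AM–8:05 PM = 9 h 29 min; less 45 min break → 8 h 44 min
Sat: 7:09 AM–7:07 PM = 11 h 58 min; less 45 min break → 11 h 13 min
Sun: 10:28 AM–8:14 PM = 9 h 46 min; less 45 min break → 9 h 1 min
Total worked: 57 h 21 min = 3441 min.
Regular 44 h 0 min = 2640 min at £22.50/h; overtime 13 h 21 min = 801 min at £33.75/h.
Pay = (2640 × £22.50 + 801 × £33.75) ÷ 60 = £1440.56.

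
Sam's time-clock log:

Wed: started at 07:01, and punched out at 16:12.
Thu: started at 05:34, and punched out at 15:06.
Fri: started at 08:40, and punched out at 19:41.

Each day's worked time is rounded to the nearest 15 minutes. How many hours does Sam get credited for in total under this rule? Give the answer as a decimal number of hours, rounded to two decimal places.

29.75 hours

Wed: 07:01–16:12 = 9 h 11 min → rounds to 9 h 15 min
Thu: 05:34–15:06 = 9 h 32 min → rounds to 9 h 30 min
Fri: 08:40–19:41 = 11 h 1 min → rounds to 11 h 0 min
Total credited: 29 h 45 min.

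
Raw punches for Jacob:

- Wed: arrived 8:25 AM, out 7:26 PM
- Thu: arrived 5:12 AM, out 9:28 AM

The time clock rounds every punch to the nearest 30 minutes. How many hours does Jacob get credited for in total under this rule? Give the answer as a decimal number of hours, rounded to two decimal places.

Wed: in 8:25 AM→8:30 AM, out 7:26 PM→7:30 PM; 11 h 0 min
Thu: in 5:12 AM→5:00 AM, out 9:28 AM→9:30 AM; 4 h 30 min
Total credited: 15 h 30 min.

15.50 hours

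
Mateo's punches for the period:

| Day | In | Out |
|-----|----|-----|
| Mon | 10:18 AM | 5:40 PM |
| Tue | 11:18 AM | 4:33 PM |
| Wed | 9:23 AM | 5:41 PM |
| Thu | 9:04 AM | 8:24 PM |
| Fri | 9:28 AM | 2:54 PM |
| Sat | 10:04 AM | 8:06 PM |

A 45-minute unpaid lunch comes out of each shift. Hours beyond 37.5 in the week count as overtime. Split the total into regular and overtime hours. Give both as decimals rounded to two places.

Regular 37.50 hours, overtime 5.72 hours

Mon: 10:18 AM–5:40 PM = 7 h 22 min; less 45 min break → 6 h 37 min
Tue: 11:18 AM–4:33 PM = 5 h 15 min; less 45 min break → 4 h 30 min
Wed: 9:23 AM–5:41 PM = 8 h 18 min; less 45 min break → 7 h 33 min
Thu: 9:04 AM–8:24 PM = 11 h 20 min; less 45 min break → 10 h 35 min
Fri: 9:28 AM–2:54 PM = 5 h 26 min; less 45 min break → 4 h 41 min
Sat: 10:04 AM–8:06 PM = 10 h 2 min; less 45 min break → 9 h 17 min
Total worked: 43 h 13 min = 43.22 h.
Threshold 37.5 h → overtime 5 h 43 min, regular 37 h 30 min.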